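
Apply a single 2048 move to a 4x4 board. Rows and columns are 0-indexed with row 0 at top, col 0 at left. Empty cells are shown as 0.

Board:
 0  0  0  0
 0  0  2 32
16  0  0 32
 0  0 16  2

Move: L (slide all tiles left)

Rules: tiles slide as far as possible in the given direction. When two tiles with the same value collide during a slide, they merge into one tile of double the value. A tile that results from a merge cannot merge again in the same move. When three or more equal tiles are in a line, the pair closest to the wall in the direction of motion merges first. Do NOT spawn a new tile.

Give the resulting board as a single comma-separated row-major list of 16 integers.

Answer: 0, 0, 0, 0, 2, 32, 0, 0, 16, 32, 0, 0, 16, 2, 0, 0

Derivation:
Slide left:
row 0: [0, 0, 0, 0] -> [0, 0, 0, 0]
row 1: [0, 0, 2, 32] -> [2, 32, 0, 0]
row 2: [16, 0, 0, 32] -> [16, 32, 0, 0]
row 3: [0, 0, 16, 2] -> [16, 2, 0, 0]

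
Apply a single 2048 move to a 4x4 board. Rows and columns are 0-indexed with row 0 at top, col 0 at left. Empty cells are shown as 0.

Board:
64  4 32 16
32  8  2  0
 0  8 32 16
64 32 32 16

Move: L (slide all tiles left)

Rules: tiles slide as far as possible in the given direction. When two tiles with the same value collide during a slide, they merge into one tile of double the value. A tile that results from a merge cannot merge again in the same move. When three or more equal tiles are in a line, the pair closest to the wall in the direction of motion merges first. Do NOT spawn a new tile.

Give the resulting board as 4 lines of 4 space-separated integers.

Slide left:
row 0: [64, 4, 32, 16] -> [64, 4, 32, 16]
row 1: [32, 8, 2, 0] -> [32, 8, 2, 0]
row 2: [0, 8, 32, 16] -> [8, 32, 16, 0]
row 3: [64, 32, 32, 16] -> [64, 64, 16, 0]

Answer: 64  4 32 16
32  8  2  0
 8 32 16  0
64 64 16  0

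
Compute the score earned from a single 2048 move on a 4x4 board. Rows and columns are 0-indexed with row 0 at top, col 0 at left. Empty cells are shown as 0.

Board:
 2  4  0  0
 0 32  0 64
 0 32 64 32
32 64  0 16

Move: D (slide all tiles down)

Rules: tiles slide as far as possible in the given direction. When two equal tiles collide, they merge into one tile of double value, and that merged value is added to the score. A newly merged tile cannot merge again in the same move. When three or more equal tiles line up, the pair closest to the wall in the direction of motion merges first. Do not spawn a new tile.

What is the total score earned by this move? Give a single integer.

Answer: 64

Derivation:
Slide down:
col 0: [2, 0, 0, 32] -> [0, 0, 2, 32]  score +0 (running 0)
col 1: [4, 32, 32, 64] -> [0, 4, 64, 64]  score +64 (running 64)
col 2: [0, 0, 64, 0] -> [0, 0, 0, 64]  score +0 (running 64)
col 3: [0, 64, 32, 16] -> [0, 64, 32, 16]  score +0 (running 64)
Board after move:
 0  0  0  0
 0  4  0 64
 2 64  0 32
32 64 64 16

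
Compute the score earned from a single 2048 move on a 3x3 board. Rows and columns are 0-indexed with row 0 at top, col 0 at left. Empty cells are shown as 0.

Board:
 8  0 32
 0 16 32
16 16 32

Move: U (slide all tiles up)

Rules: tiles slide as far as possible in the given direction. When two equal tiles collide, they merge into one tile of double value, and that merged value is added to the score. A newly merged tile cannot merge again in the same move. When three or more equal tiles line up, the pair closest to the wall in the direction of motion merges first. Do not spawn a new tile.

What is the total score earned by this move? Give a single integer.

Slide up:
col 0: [8, 0, 16] -> [8, 16, 0]  score +0 (running 0)
col 1: [0, 16, 16] -> [32, 0, 0]  score +32 (running 32)
col 2: [32, 32, 32] -> [64, 32, 0]  score +64 (running 96)
Board after move:
 8 32 64
16  0 32
 0  0  0

Answer: 96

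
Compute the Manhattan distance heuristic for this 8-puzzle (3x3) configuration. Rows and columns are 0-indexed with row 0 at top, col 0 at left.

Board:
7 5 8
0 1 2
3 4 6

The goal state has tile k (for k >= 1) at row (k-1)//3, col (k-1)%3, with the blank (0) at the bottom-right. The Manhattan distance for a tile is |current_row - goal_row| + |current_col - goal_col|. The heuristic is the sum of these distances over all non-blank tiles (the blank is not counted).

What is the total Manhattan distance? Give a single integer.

Answer: 17

Derivation:
Tile 7: (0,0)->(2,0) = 2
Tile 5: (0,1)->(1,1) = 1
Tile 8: (0,2)->(2,1) = 3
Tile 1: (1,1)->(0,0) = 2
Tile 2: (1,2)->(0,1) = 2
Tile 3: (2,0)->(0,2) = 4
Tile 4: (2,1)->(1,0) = 2
Tile 6: (2,2)->(1,2) = 1
Sum: 2 + 1 + 3 + 2 + 2 + 4 + 2 + 1 = 17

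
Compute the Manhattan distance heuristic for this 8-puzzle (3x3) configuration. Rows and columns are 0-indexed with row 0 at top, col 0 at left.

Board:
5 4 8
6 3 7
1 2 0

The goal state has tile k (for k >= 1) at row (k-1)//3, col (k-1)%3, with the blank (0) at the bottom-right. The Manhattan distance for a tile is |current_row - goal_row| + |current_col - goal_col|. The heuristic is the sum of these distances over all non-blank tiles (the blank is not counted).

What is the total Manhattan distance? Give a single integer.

Answer: 18

Derivation:
Tile 5: at (0,0), goal (1,1), distance |0-1|+|0-1| = 2
Tile 4: at (0,1), goal (1,0), distance |0-1|+|1-0| = 2
Tile 8: at (0,2), goal (2,1), distance |0-2|+|2-1| = 3
Tile 6: at (1,0), goal (1,2), distance |1-1|+|0-2| = 2
Tile 3: at (1,1), goal (0,2), distance |1-0|+|1-2| = 2
Tile 7: at (1,2), goal (2,0), distance |1-2|+|2-0| = 3
Tile 1: at (2,0), goal (0,0), distance |2-0|+|0-0| = 2
Tile 2: at (2,1), goal (0,1), distance |2-0|+|1-1| = 2
Sum: 2 + 2 + 3 + 2 + 2 + 3 + 2 + 2 = 18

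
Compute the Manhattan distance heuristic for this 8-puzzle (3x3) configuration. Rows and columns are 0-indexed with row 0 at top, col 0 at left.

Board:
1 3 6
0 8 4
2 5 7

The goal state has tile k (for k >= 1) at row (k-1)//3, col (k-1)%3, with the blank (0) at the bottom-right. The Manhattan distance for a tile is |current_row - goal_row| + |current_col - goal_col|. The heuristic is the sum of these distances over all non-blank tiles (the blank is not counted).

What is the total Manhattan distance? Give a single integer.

Tile 1: at (0,0), goal (0,0), distance |0-0|+|0-0| = 0
Tile 3: at (0,1), goal (0,2), distance |0-0|+|1-2| = 1
Tile 6: at (0,2), goal (1,2), distance |0-1|+|2-2| = 1
Tile 8: at (1,1), goal (2,1), distance |1-2|+|1-1| = 1
Tile 4: at (1,2), goal (1,0), distance |1-1|+|2-0| = 2
Tile 2: at (2,0), goal (0,1), distance |2-0|+|0-1| = 3
Tile 5: at (2,1), goal (1,1), distance |2-1|+|1-1| = 1
Tile 7: at (2,2), goal (2,0), distance |2-2|+|2-0| = 2
Sum: 0 + 1 + 1 + 1 + 2 + 3 + 1 + 2 = 11

Answer: 11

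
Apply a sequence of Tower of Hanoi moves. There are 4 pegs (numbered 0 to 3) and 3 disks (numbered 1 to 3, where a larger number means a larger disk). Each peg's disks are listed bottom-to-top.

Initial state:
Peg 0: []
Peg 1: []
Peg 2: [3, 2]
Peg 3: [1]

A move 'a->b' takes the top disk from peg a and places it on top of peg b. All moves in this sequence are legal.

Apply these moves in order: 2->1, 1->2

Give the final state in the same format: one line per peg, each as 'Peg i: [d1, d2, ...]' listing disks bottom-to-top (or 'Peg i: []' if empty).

After move 1 (2->1):
Peg 0: []
Peg 1: [2]
Peg 2: [3]
Peg 3: [1]

After move 2 (1->2):
Peg 0: []
Peg 1: []
Peg 2: [3, 2]
Peg 3: [1]

Answer: Peg 0: []
Peg 1: []
Peg 2: [3, 2]
Peg 3: [1]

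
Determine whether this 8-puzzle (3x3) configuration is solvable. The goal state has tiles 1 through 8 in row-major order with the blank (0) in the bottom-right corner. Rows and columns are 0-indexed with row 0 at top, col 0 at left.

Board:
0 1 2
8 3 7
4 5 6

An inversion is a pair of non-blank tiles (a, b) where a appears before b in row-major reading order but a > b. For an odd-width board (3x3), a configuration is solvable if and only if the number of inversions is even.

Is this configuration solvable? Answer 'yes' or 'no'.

Inversions (pairs i<j in row-major order where tile[i] > tile[j] > 0): 8
8 is even, so the puzzle is solvable.

Answer: yes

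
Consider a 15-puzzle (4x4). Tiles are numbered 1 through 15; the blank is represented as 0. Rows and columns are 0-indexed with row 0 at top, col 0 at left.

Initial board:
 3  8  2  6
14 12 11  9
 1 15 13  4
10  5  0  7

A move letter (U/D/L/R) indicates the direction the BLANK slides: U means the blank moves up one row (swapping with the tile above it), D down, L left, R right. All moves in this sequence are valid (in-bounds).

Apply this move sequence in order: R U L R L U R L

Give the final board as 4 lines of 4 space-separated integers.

After move 1 (R):
 3  8  2  6
14 12 11  9
 1 15 13  4
10  5  7  0

After move 2 (U):
 3  8  2  6
14 12 11  9
 1 15 13  0
10  5  7  4

After move 3 (L):
 3  8  2  6
14 12 11  9
 1 15  0 13
10  5  7  4

After move 4 (R):
 3  8  2  6
14 12 11  9
 1 15 13  0
10  5  7  4

After move 5 (L):
 3  8  2  6
14 12 11  9
 1 15  0 13
10  5  7  4

After move 6 (U):
 3  8  2  6
14 12  0  9
 1 15 11 13
10  5  7  4

After move 7 (R):
 3  8  2  6
14 12  9  0
 1 15 11 13
10  5  7  4

After move 8 (L):
 3  8  2  6
14 12  0  9
 1 15 11 13
10  5  7  4

Answer:  3  8  2  6
14 12  0  9
 1 15 11 13
10  5  7  4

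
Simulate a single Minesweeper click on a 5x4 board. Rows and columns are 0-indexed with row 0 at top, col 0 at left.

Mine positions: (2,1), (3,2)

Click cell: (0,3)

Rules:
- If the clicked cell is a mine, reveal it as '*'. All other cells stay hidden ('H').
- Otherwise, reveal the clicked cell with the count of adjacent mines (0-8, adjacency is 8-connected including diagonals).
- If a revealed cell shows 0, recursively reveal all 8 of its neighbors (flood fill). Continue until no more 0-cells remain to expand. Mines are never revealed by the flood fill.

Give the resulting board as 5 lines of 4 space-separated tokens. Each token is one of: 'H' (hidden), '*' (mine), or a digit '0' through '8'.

0 0 0 0
1 1 1 0
H H 2 1
H H H H
H H H H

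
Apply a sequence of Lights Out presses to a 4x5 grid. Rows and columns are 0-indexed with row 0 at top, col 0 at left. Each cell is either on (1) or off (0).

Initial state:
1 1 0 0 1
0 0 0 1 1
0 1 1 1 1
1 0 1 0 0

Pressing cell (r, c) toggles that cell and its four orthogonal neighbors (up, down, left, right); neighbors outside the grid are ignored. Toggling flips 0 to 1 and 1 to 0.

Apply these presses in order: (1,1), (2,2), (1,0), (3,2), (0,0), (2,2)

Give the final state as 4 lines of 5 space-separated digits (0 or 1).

Answer: 1 1 0 0 1
1 0 1 1 1
1 0 0 1 1
1 1 0 1 0

Derivation:
After press 1 at (1,1):
1 0 0 0 1
1 1 1 1 1
0 0 1 1 1
1 0 1 0 0

After press 2 at (2,2):
1 0 0 0 1
1 1 0 1 1
0 1 0 0 1
1 0 0 0 0

After press 3 at (1,0):
0 0 0 0 1
0 0 0 1 1
1 1 0 0 1
1 0 0 0 0

After press 4 at (3,2):
0 0 0 0 1
0 0 0 1 1
1 1 1 0 1
1 1 1 1 0

After press 5 at (0,0):
1 1 0 0 1
1 0 0 1 1
1 1 1 0 1
1 1 1 1 0

After press 6 at (2,2):
1 1 0 0 1
1 0 1 1 1
1 0 0 1 1
1 1 0 1 0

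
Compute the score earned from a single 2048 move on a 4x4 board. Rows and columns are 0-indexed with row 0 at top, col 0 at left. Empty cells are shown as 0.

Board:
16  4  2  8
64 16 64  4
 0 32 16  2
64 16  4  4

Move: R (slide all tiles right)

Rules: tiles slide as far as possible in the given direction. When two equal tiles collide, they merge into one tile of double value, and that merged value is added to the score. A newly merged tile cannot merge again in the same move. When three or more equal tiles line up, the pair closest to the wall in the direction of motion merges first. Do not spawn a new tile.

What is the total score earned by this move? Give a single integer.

Answer: 8

Derivation:
Slide right:
row 0: [16, 4, 2, 8] -> [16, 4, 2, 8]  score +0 (running 0)
row 1: [64, 16, 64, 4] -> [64, 16, 64, 4]  score +0 (running 0)
row 2: [0, 32, 16, 2] -> [0, 32, 16, 2]  score +0 (running 0)
row 3: [64, 16, 4, 4] -> [0, 64, 16, 8]  score +8 (running 8)
Board after move:
16  4  2  8
64 16 64  4
 0 32 16  2
 0 64 16  8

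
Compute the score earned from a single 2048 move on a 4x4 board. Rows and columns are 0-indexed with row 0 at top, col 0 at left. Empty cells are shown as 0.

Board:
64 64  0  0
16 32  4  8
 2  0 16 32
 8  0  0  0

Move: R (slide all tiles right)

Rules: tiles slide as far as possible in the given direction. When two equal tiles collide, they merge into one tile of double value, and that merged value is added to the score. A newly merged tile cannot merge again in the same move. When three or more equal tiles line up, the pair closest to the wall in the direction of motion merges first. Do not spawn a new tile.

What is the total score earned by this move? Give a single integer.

Slide right:
row 0: [64, 64, 0, 0] -> [0, 0, 0, 128]  score +128 (running 128)
row 1: [16, 32, 4, 8] -> [16, 32, 4, 8]  score +0 (running 128)
row 2: [2, 0, 16, 32] -> [0, 2, 16, 32]  score +0 (running 128)
row 3: [8, 0, 0, 0] -> [0, 0, 0, 8]  score +0 (running 128)
Board after move:
  0   0   0 128
 16  32   4   8
  0   2  16  32
  0   0   0   8

Answer: 128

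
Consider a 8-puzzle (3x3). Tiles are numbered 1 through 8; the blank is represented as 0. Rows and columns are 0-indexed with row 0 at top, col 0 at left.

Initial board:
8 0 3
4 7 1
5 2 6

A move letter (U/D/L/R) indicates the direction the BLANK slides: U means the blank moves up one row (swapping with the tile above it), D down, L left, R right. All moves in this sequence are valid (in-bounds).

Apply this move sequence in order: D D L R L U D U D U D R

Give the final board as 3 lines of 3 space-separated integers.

After move 1 (D):
8 7 3
4 0 1
5 2 6

After move 2 (D):
8 7 3
4 2 1
5 0 6

After move 3 (L):
8 7 3
4 2 1
0 5 6

After move 4 (R):
8 7 3
4 2 1
5 0 6

After move 5 (L):
8 7 3
4 2 1
0 5 6

After move 6 (U):
8 7 3
0 2 1
4 5 6

After move 7 (D):
8 7 3
4 2 1
0 5 6

After move 8 (U):
8 7 3
0 2 1
4 5 6

After move 9 (D):
8 7 3
4 2 1
0 5 6

After move 10 (U):
8 7 3
0 2 1
4 5 6

After move 11 (D):
8 7 3
4 2 1
0 5 6

After move 12 (R):
8 7 3
4 2 1
5 0 6

Answer: 8 7 3
4 2 1
5 0 6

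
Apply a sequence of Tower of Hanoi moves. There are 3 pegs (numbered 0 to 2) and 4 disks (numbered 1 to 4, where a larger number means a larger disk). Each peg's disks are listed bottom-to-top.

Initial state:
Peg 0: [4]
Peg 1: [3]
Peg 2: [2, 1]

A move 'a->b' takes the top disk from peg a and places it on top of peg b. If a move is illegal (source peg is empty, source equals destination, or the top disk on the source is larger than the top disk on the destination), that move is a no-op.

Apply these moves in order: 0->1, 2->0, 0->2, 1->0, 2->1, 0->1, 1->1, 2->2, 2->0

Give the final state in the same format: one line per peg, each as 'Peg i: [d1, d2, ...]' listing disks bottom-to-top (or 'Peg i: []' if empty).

Answer: Peg 0: [4, 3, 2]
Peg 1: [1]
Peg 2: []

Derivation:
After move 1 (0->1):
Peg 0: [4]
Peg 1: [3]
Peg 2: [2, 1]

After move 2 (2->0):
Peg 0: [4, 1]
Peg 1: [3]
Peg 2: [2]

After move 3 (0->2):
Peg 0: [4]
Peg 1: [3]
Peg 2: [2, 1]

After move 4 (1->0):
Peg 0: [4, 3]
Peg 1: []
Peg 2: [2, 1]

After move 5 (2->1):
Peg 0: [4, 3]
Peg 1: [1]
Peg 2: [2]

After move 6 (0->1):
Peg 0: [4, 3]
Peg 1: [1]
Peg 2: [2]

After move 7 (1->1):
Peg 0: [4, 3]
Peg 1: [1]
Peg 2: [2]

After move 8 (2->2):
Peg 0: [4, 3]
Peg 1: [1]
Peg 2: [2]

After move 9 (2->0):
Peg 0: [4, 3, 2]
Peg 1: [1]
Peg 2: []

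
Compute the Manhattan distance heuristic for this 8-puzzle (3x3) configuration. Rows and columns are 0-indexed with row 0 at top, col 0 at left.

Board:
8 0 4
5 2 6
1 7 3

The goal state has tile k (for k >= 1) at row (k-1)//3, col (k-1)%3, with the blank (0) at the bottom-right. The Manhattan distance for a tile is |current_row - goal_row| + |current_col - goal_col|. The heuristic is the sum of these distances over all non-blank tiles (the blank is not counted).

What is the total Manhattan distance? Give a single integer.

Tile 8: (0,0)->(2,1) = 3
Tile 4: (0,2)->(1,0) = 3
Tile 5: (1,0)->(1,1) = 1
Tile 2: (1,1)->(0,1) = 1
Tile 6: (1,2)->(1,2) = 0
Tile 1: (2,0)->(0,0) = 2
Tile 7: (2,1)->(2,0) = 1
Tile 3: (2,2)->(0,2) = 2
Sum: 3 + 3 + 1 + 1 + 0 + 2 + 1 + 2 = 13

Answer: 13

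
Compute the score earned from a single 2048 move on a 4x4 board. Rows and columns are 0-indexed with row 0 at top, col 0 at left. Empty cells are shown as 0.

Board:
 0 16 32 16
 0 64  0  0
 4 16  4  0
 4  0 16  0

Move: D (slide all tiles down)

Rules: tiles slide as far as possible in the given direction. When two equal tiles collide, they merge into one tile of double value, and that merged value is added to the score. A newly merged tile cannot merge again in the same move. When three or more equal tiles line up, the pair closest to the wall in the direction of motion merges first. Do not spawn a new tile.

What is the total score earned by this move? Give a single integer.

Answer: 8

Derivation:
Slide down:
col 0: [0, 0, 4, 4] -> [0, 0, 0, 8]  score +8 (running 8)
col 1: [16, 64, 16, 0] -> [0, 16, 64, 16]  score +0 (running 8)
col 2: [32, 0, 4, 16] -> [0, 32, 4, 16]  score +0 (running 8)
col 3: [16, 0, 0, 0] -> [0, 0, 0, 16]  score +0 (running 8)
Board after move:
 0  0  0  0
 0 16 32  0
 0 64  4  0
 8 16 16 16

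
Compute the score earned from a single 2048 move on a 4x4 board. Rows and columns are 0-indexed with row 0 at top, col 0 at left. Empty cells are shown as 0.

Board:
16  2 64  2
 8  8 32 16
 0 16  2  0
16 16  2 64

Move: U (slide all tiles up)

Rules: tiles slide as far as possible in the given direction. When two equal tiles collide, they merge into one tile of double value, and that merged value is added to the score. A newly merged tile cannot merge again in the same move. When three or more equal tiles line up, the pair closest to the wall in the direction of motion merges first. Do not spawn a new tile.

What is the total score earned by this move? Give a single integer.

Slide up:
col 0: [16, 8, 0, 16] -> [16, 8, 16, 0]  score +0 (running 0)
col 1: [2, 8, 16, 16] -> [2, 8, 32, 0]  score +32 (running 32)
col 2: [64, 32, 2, 2] -> [64, 32, 4, 0]  score +4 (running 36)
col 3: [2, 16, 0, 64] -> [2, 16, 64, 0]  score +0 (running 36)
Board after move:
16  2 64  2
 8  8 32 16
16 32  4 64
 0  0  0  0

Answer: 36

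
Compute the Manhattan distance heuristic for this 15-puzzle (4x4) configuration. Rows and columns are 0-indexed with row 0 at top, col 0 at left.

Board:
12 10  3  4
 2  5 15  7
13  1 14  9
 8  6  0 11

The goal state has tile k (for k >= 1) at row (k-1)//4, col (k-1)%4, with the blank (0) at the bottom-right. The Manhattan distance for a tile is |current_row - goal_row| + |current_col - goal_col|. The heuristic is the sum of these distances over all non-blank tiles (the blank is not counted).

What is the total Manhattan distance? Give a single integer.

Answer: 31

Derivation:
Tile 12: at (0,0), goal (2,3), distance |0-2|+|0-3| = 5
Tile 10: at (0,1), goal (2,1), distance |0-2|+|1-1| = 2
Tile 3: at (0,2), goal (0,2), distance |0-0|+|2-2| = 0
Tile 4: at (0,3), goal (0,3), distance |0-0|+|3-3| = 0
Tile 2: at (1,0), goal (0,1), distance |1-0|+|0-1| = 2
Tile 5: at (1,1), goal (1,0), distance |1-1|+|1-0| = 1
Tile 15: at (1,2), goal (3,2), distance |1-3|+|2-2| = 2
Tile 7: at (1,3), goal (1,2), distance |1-1|+|3-2| = 1
Tile 13: at (2,0), goal (3,0), distance |2-3|+|0-0| = 1
Tile 1: at (2,1), goal (0,0), distance |2-0|+|1-0| = 3
Tile 14: at (2,2), goal (3,1), distance |2-3|+|2-1| = 2
Tile 9: at (2,3), goal (2,0), distance |2-2|+|3-0| = 3
Tile 8: at (3,0), goal (1,3), distance |3-1|+|0-3| = 5
Tile 6: at (3,1), goal (1,1), distance |3-1|+|1-1| = 2
Tile 11: at (3,3), goal (2,2), distance |3-2|+|3-2| = 2
Sum: 5 + 2 + 0 + 0 + 2 + 1 + 2 + 1 + 1 + 3 + 2 + 3 + 5 + 2 + 2 = 31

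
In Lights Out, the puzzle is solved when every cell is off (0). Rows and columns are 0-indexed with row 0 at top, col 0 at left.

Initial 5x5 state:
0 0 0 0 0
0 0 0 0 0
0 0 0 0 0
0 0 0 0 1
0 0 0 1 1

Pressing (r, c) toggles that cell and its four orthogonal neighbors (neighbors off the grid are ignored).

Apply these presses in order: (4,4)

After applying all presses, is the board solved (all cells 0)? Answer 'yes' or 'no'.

After press 1 at (4,4):
0 0 0 0 0
0 0 0 0 0
0 0 0 0 0
0 0 0 0 0
0 0 0 0 0

Lights still on: 0

Answer: yes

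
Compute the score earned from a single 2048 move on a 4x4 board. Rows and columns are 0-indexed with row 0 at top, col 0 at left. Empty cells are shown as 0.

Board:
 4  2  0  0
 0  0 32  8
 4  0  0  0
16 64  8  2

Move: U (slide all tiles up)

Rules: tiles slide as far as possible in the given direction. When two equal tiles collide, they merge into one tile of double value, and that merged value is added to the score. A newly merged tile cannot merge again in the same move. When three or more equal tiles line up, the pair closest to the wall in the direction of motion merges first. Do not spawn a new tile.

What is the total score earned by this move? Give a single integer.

Slide up:
col 0: [4, 0, 4, 16] -> [8, 16, 0, 0]  score +8 (running 8)
col 1: [2, 0, 0, 64] -> [2, 64, 0, 0]  score +0 (running 8)
col 2: [0, 32, 0, 8] -> [32, 8, 0, 0]  score +0 (running 8)
col 3: [0, 8, 0, 2] -> [8, 2, 0, 0]  score +0 (running 8)
Board after move:
 8  2 32  8
16 64  8  2
 0  0  0  0
 0  0  0  0

Answer: 8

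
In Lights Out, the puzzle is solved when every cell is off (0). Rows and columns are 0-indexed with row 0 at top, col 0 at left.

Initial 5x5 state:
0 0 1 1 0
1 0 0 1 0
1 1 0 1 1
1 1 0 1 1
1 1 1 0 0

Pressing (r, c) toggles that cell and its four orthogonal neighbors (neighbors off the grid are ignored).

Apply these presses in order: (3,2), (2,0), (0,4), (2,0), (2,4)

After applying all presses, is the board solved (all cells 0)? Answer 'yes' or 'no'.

Answer: no

Derivation:
After press 1 at (3,2):
0 0 1 1 0
1 0 0 1 0
1 1 1 1 1
1 0 1 0 1
1 1 0 0 0

After press 2 at (2,0):
0 0 1 1 0
0 0 0 1 0
0 0 1 1 1
0 0 1 0 1
1 1 0 0 0

After press 3 at (0,4):
0 0 1 0 1
0 0 0 1 1
0 0 1 1 1
0 0 1 0 1
1 1 0 0 0

After press 4 at (2,0):
0 0 1 0 1
1 0 0 1 1
1 1 1 1 1
1 0 1 0 1
1 1 0 0 0

After press 5 at (2,4):
0 0 1 0 1
1 0 0 1 0
1 1 1 0 0
1 0 1 0 0
1 1 0 0 0

Lights still on: 11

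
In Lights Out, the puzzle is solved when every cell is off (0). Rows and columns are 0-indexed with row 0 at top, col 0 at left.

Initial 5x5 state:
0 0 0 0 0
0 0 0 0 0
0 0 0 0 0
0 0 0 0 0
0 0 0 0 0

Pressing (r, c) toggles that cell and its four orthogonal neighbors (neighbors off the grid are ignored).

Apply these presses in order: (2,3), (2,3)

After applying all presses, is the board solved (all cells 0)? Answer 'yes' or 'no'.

After press 1 at (2,3):
0 0 0 0 0
0 0 0 1 0
0 0 1 1 1
0 0 0 1 0
0 0 0 0 0

After press 2 at (2,3):
0 0 0 0 0
0 0 0 0 0
0 0 0 0 0
0 0 0 0 0
0 0 0 0 0

Lights still on: 0

Answer: yes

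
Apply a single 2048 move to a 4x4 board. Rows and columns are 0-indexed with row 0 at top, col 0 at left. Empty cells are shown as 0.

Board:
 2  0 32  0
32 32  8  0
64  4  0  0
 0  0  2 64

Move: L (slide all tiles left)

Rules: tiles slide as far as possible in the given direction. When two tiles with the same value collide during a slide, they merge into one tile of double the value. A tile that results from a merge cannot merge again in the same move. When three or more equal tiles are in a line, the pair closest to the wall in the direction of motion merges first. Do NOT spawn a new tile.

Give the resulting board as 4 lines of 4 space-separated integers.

Answer:  2 32  0  0
64  8  0  0
64  4  0  0
 2 64  0  0

Derivation:
Slide left:
row 0: [2, 0, 32, 0] -> [2, 32, 0, 0]
row 1: [32, 32, 8, 0] -> [64, 8, 0, 0]
row 2: [64, 4, 0, 0] -> [64, 4, 0, 0]
row 3: [0, 0, 2, 64] -> [2, 64, 0, 0]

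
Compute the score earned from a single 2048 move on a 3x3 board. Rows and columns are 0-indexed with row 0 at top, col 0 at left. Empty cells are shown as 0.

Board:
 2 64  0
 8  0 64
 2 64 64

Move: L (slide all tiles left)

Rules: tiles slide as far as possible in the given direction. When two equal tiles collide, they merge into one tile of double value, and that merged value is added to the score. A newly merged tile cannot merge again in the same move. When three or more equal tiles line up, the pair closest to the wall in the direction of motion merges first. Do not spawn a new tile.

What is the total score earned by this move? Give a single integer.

Answer: 128

Derivation:
Slide left:
row 0: [2, 64, 0] -> [2, 64, 0]  score +0 (running 0)
row 1: [8, 0, 64] -> [8, 64, 0]  score +0 (running 0)
row 2: [2, 64, 64] -> [2, 128, 0]  score +128 (running 128)
Board after move:
  2  64   0
  8  64   0
  2 128   0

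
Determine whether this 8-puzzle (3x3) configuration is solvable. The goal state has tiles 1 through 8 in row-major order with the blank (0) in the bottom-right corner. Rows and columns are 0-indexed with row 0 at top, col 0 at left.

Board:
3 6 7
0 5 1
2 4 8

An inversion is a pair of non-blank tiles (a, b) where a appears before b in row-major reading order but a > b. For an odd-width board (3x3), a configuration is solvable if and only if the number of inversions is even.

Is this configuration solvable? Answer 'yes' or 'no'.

Answer: no

Derivation:
Inversions (pairs i<j in row-major order where tile[i] > tile[j] > 0): 13
13 is odd, so the puzzle is not solvable.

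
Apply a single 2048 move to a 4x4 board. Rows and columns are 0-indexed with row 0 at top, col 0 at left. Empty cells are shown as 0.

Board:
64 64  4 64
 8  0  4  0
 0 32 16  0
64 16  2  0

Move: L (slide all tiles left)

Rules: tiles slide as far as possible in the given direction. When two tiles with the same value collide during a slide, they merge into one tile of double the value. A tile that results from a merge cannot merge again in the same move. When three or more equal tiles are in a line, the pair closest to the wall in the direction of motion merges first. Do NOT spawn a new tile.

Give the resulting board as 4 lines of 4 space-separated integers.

Slide left:
row 0: [64, 64, 4, 64] -> [128, 4, 64, 0]
row 1: [8, 0, 4, 0] -> [8, 4, 0, 0]
row 2: [0, 32, 16, 0] -> [32, 16, 0, 0]
row 3: [64, 16, 2, 0] -> [64, 16, 2, 0]

Answer: 128   4  64   0
  8   4   0   0
 32  16   0   0
 64  16   2   0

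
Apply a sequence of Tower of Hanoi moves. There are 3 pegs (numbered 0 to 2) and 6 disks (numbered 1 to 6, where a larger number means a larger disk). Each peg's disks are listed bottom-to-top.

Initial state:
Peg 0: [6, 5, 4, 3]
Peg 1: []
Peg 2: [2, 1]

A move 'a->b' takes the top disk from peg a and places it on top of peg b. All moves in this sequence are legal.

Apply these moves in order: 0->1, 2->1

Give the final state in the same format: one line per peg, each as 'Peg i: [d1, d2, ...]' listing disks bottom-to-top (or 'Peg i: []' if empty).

Answer: Peg 0: [6, 5, 4]
Peg 1: [3, 1]
Peg 2: [2]

Derivation:
After move 1 (0->1):
Peg 0: [6, 5, 4]
Peg 1: [3]
Peg 2: [2, 1]

After move 2 (2->1):
Peg 0: [6, 5, 4]
Peg 1: [3, 1]
Peg 2: [2]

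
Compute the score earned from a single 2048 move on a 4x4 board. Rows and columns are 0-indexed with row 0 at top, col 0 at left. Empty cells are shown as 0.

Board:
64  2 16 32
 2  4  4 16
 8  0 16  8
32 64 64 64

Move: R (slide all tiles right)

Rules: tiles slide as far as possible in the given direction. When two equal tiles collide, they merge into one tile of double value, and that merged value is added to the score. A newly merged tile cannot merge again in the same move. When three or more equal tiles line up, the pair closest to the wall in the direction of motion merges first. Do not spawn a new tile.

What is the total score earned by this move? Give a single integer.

Slide right:
row 0: [64, 2, 16, 32] -> [64, 2, 16, 32]  score +0 (running 0)
row 1: [2, 4, 4, 16] -> [0, 2, 8, 16]  score +8 (running 8)
row 2: [8, 0, 16, 8] -> [0, 8, 16, 8]  score +0 (running 8)
row 3: [32, 64, 64, 64] -> [0, 32, 64, 128]  score +128 (running 136)
Board after move:
 64   2  16  32
  0   2   8  16
  0   8  16   8
  0  32  64 128

Answer: 136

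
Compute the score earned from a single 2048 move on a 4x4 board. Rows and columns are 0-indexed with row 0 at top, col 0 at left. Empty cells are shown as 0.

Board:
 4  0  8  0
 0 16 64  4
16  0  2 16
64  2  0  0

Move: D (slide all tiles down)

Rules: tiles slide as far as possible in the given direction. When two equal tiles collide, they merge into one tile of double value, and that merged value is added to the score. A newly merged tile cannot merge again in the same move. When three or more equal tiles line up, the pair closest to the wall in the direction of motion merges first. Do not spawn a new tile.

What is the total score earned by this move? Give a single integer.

Slide down:
col 0: [4, 0, 16, 64] -> [0, 4, 16, 64]  score +0 (running 0)
col 1: [0, 16, 0, 2] -> [0, 0, 16, 2]  score +0 (running 0)
col 2: [8, 64, 2, 0] -> [0, 8, 64, 2]  score +0 (running 0)
col 3: [0, 4, 16, 0] -> [0, 0, 4, 16]  score +0 (running 0)
Board after move:
 0  0  0  0
 4  0  8  0
16 16 64  4
64  2  2 16

Answer: 0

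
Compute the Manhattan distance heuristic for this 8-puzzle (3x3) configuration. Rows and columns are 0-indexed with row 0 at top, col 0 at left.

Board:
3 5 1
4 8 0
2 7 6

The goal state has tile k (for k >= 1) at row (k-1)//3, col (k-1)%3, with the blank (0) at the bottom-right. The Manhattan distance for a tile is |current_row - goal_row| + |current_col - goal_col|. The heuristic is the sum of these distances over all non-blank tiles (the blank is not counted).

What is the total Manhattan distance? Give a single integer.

Tile 3: at (0,0), goal (0,2), distance |0-0|+|0-2| = 2
Tile 5: at (0,1), goal (1,1), distance |0-1|+|1-1| = 1
Tile 1: at (0,2), goal (0,0), distance |0-0|+|2-0| = 2
Tile 4: at (1,0), goal (1,0), distance |1-1|+|0-0| = 0
Tile 8: at (1,1), goal (2,1), distance |1-2|+|1-1| = 1
Tile 2: at (2,0), goal (0,1), distance |2-0|+|0-1| = 3
Tile 7: at (2,1), goal (2,0), distance |2-2|+|1-0| = 1
Tile 6: at (2,2), goal (1,2), distance |2-1|+|2-2| = 1
Sum: 2 + 1 + 2 + 0 + 1 + 3 + 1 + 1 = 11

Answer: 11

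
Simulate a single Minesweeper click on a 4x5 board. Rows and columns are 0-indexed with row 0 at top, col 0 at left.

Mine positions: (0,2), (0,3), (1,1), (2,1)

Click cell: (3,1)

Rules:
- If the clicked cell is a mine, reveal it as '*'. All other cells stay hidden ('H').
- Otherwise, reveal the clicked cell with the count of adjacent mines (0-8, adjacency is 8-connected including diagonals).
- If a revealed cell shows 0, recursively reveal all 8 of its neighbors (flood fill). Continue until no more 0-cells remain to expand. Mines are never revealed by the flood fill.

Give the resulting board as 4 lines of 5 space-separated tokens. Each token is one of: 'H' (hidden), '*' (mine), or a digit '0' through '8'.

H H H H H
H H H H H
H H H H H
H 1 H H H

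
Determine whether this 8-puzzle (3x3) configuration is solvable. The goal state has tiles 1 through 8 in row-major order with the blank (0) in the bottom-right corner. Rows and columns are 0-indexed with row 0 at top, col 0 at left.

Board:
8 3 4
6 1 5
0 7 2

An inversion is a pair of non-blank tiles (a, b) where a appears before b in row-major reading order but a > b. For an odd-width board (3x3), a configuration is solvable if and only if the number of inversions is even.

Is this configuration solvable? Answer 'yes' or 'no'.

Inversions (pairs i<j in row-major order where tile[i] > tile[j] > 0): 16
16 is even, so the puzzle is solvable.

Answer: yes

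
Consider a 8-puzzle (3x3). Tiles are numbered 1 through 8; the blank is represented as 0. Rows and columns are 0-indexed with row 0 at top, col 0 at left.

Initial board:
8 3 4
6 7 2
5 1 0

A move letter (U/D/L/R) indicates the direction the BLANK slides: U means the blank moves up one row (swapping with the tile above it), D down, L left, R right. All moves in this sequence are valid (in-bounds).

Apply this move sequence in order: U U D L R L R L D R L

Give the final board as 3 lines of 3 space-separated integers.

After move 1 (U):
8 3 4
6 7 0
5 1 2

After move 2 (U):
8 3 0
6 7 4
5 1 2

After move 3 (D):
8 3 4
6 7 0
5 1 2

After move 4 (L):
8 3 4
6 0 7
5 1 2

After move 5 (R):
8 3 4
6 7 0
5 1 2

After move 6 (L):
8 3 4
6 0 7
5 1 2

After move 7 (R):
8 3 4
6 7 0
5 1 2

After move 8 (L):
8 3 4
6 0 7
5 1 2

After move 9 (D):
8 3 4
6 1 7
5 0 2

After move 10 (R):
8 3 4
6 1 7
5 2 0

After move 11 (L):
8 3 4
6 1 7
5 0 2

Answer: 8 3 4
6 1 7
5 0 2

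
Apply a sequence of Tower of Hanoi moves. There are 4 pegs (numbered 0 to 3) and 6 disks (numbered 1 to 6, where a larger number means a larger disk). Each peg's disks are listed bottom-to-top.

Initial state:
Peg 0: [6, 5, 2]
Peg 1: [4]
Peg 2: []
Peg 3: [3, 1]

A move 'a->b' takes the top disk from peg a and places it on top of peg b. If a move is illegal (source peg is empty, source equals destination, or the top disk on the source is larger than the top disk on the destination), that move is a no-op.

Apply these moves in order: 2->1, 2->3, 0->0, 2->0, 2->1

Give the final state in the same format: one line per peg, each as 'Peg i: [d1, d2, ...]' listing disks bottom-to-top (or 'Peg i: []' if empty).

After move 1 (2->1):
Peg 0: [6, 5, 2]
Peg 1: [4]
Peg 2: []
Peg 3: [3, 1]

After move 2 (2->3):
Peg 0: [6, 5, 2]
Peg 1: [4]
Peg 2: []
Peg 3: [3, 1]

After move 3 (0->0):
Peg 0: [6, 5, 2]
Peg 1: [4]
Peg 2: []
Peg 3: [3, 1]

After move 4 (2->0):
Peg 0: [6, 5, 2]
Peg 1: [4]
Peg 2: []
Peg 3: [3, 1]

After move 5 (2->1):
Peg 0: [6, 5, 2]
Peg 1: [4]
Peg 2: []
Peg 3: [3, 1]

Answer: Peg 0: [6, 5, 2]
Peg 1: [4]
Peg 2: []
Peg 3: [3, 1]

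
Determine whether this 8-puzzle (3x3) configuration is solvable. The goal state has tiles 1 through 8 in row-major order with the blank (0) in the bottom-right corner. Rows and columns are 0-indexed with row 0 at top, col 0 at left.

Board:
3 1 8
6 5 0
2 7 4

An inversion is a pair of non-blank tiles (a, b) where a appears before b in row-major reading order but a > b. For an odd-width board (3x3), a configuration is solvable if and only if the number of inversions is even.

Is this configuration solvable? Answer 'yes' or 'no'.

Answer: no

Derivation:
Inversions (pairs i<j in row-major order where tile[i] > tile[j] > 0): 13
13 is odd, so the puzzle is not solvable.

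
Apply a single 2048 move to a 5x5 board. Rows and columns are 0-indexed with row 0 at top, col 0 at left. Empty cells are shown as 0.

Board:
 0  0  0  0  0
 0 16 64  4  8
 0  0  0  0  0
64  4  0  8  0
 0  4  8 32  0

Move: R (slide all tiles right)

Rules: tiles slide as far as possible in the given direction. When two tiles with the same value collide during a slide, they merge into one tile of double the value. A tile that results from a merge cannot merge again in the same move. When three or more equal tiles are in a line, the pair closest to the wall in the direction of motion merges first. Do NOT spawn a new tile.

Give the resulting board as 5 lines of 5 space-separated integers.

Slide right:
row 0: [0, 0, 0, 0, 0] -> [0, 0, 0, 0, 0]
row 1: [0, 16, 64, 4, 8] -> [0, 16, 64, 4, 8]
row 2: [0, 0, 0, 0, 0] -> [0, 0, 0, 0, 0]
row 3: [64, 4, 0, 8, 0] -> [0, 0, 64, 4, 8]
row 4: [0, 4, 8, 32, 0] -> [0, 0, 4, 8, 32]

Answer:  0  0  0  0  0
 0 16 64  4  8
 0  0  0  0  0
 0  0 64  4  8
 0  0  4  8 32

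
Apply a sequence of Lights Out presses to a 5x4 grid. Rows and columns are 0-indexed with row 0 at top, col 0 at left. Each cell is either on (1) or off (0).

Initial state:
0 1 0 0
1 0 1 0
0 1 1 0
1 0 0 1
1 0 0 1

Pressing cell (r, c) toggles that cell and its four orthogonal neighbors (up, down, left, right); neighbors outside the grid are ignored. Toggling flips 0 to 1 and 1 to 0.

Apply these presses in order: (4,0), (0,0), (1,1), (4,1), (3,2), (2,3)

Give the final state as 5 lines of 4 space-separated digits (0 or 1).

After press 1 at (4,0):
0 1 0 0
1 0 1 0
0 1 1 0
0 0 0 1
0 1 0 1

After press 2 at (0,0):
1 0 0 0
0 0 1 0
0 1 1 0
0 0 0 1
0 1 0 1

After press 3 at (1,1):
1 1 0 0
1 1 0 0
0 0 1 0
0 0 0 1
0 1 0 1

After press 4 at (4,1):
1 1 0 0
1 1 0 0
0 0 1 0
0 1 0 1
1 0 1 1

After press 5 at (3,2):
1 1 0 0
1 1 0 0
0 0 0 0
0 0 1 0
1 0 0 1

After press 6 at (2,3):
1 1 0 0
1 1 0 1
0 0 1 1
0 0 1 1
1 0 0 1

Answer: 1 1 0 0
1 1 0 1
0 0 1 1
0 0 1 1
1 0 0 1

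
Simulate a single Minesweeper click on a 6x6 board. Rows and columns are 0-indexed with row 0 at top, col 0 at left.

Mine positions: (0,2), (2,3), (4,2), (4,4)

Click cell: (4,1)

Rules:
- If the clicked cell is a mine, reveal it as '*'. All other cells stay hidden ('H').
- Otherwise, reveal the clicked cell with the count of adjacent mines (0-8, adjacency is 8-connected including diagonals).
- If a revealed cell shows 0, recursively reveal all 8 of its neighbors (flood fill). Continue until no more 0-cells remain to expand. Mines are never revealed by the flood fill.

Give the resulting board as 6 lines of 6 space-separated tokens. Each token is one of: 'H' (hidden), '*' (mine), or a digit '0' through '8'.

H H H H H H
H H H H H H
H H H H H H
H H H H H H
H 1 H H H H
H H H H H H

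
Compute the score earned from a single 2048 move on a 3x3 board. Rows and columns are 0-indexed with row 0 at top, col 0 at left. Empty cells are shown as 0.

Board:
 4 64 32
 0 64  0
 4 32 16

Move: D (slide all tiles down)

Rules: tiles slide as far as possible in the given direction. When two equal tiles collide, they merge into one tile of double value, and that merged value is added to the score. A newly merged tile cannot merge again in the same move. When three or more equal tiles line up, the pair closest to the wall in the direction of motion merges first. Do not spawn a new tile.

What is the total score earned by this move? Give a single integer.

Answer: 136

Derivation:
Slide down:
col 0: [4, 0, 4] -> [0, 0, 8]  score +8 (running 8)
col 1: [64, 64, 32] -> [0, 128, 32]  score +128 (running 136)
col 2: [32, 0, 16] -> [0, 32, 16]  score +0 (running 136)
Board after move:
  0   0   0
  0 128  32
  8  32  16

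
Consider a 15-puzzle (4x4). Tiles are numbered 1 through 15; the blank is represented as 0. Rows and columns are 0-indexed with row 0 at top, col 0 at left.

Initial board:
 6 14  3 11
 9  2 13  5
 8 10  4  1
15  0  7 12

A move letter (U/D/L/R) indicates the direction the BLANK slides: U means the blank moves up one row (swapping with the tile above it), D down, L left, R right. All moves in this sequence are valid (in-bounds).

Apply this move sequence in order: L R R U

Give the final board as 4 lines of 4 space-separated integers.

Answer:  6 14  3 11
 9  2 13  5
 8 10  0  1
15  7  4 12

Derivation:
After move 1 (L):
 6 14  3 11
 9  2 13  5
 8 10  4  1
 0 15  7 12

After move 2 (R):
 6 14  3 11
 9  2 13  5
 8 10  4  1
15  0  7 12

After move 3 (R):
 6 14  3 11
 9  2 13  5
 8 10  4  1
15  7  0 12

After move 4 (U):
 6 14  3 11
 9  2 13  5
 8 10  0  1
15  7  4 12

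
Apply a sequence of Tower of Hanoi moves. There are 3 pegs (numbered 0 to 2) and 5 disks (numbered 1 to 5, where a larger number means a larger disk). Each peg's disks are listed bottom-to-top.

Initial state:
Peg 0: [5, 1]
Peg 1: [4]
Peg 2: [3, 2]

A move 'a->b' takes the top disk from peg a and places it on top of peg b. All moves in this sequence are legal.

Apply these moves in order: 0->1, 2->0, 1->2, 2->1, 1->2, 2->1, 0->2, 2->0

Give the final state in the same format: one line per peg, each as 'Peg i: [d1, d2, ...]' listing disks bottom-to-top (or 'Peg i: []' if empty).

Answer: Peg 0: [5, 2]
Peg 1: [4, 1]
Peg 2: [3]

Derivation:
After move 1 (0->1):
Peg 0: [5]
Peg 1: [4, 1]
Peg 2: [3, 2]

After move 2 (2->0):
Peg 0: [5, 2]
Peg 1: [4, 1]
Peg 2: [3]

After move 3 (1->2):
Peg 0: [5, 2]
Peg 1: [4]
Peg 2: [3, 1]

After move 4 (2->1):
Peg 0: [5, 2]
Peg 1: [4, 1]
Peg 2: [3]

After move 5 (1->2):
Peg 0: [5, 2]
Peg 1: [4]
Peg 2: [3, 1]

After move 6 (2->1):
Peg 0: [5, 2]
Peg 1: [4, 1]
Peg 2: [3]

After move 7 (0->2):
Peg 0: [5]
Peg 1: [4, 1]
Peg 2: [3, 2]

After move 8 (2->0):
Peg 0: [5, 2]
Peg 1: [4, 1]
Peg 2: [3]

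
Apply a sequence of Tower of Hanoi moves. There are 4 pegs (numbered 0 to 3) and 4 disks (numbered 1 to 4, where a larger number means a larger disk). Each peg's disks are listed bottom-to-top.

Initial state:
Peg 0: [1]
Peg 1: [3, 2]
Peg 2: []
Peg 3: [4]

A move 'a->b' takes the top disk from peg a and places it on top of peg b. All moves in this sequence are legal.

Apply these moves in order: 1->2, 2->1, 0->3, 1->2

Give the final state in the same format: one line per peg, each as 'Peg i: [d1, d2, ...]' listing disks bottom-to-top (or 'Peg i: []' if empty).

After move 1 (1->2):
Peg 0: [1]
Peg 1: [3]
Peg 2: [2]
Peg 3: [4]

After move 2 (2->1):
Peg 0: [1]
Peg 1: [3, 2]
Peg 2: []
Peg 3: [4]

After move 3 (0->3):
Peg 0: []
Peg 1: [3, 2]
Peg 2: []
Peg 3: [4, 1]

After move 4 (1->2):
Peg 0: []
Peg 1: [3]
Peg 2: [2]
Peg 3: [4, 1]

Answer: Peg 0: []
Peg 1: [3]
Peg 2: [2]
Peg 3: [4, 1]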